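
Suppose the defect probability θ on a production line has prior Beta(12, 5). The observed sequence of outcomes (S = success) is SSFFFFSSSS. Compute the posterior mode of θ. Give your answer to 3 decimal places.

Prior: Beta(12, 5).
Data: 6 successes in 10 trials (from the sequence). The binomial likelihood contributes θ^6(1−θ)^4, so the posterior is Beta(12+6, 5+4) = Beta(18, 9).
For Beta(a, b) with a, b > 1 the mode is (a−1)/(a+b−2) = 17/25 ≈ 0.680.

θ̂_MAP = 0.680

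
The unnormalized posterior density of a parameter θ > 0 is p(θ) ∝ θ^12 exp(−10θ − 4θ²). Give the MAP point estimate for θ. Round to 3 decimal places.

ℓ'(θ) = 12/θ − 10 − 8θ. Setting this to zero and multiplying by θ: 8θ² + 10θ − 12 = 0.
θ = (−10 + √(10² + 4·8·12)) / (2·8) = (−10 + √484) / 16 = (−10 + 22)/16 = 3/4.
ℓ''(θ) = −12/θ² − 8 < 0, confirming a maximum.

θ̂_MAP = 0.750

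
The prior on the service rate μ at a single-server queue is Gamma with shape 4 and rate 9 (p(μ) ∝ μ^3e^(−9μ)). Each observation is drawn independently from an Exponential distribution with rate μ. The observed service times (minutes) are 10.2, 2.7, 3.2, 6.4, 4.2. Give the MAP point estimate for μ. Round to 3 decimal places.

The Exponential(rate=μ) likelihood is ∝ μ^n e^(−μΣtᵢ). Here n = 5 and Σtᵢ = 10.2 + 2.7 + 3.2 + 6.4 + 4.2 = 26.7.
Posterior ∝ μ^3e^(−9μ) · μ^5e^(−26.7μ) = μ^8e^(−35.7μ), i.e. Gamma(9, 35.7).
Mode = (a−1)/b = 8/35.7 ≈ 0.224.

μ̂_MAP = 0.224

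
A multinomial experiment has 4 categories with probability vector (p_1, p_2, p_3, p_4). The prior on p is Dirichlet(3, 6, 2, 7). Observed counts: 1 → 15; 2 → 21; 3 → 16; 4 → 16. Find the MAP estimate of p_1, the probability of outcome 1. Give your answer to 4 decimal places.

MAP estimate: 0.2073

The posterior is Dirichlet(αᵢ + nᵢ) = Dirichlet(18, 27, 18, 23).
For a Dirichlet(a₁,…,a_K) with all aᵢ > 1, the mode has j-th component (aⱼ − 1)/(Σaᵢ − K).
Here Σaᵢ = 86 and K = 4, so p_1 = (18 − 1)/(86 − 4) = 17/82 ≈ 0.2073.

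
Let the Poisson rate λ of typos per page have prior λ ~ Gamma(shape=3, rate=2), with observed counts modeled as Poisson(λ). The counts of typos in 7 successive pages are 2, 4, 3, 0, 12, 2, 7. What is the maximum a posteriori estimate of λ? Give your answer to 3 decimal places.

Σxᵢ = 2+4+3+0+12+2+7 = 30, with n = 7.
Posterior ∝ λ^2e^(−2λ) · λ^30e^(−7λ) = λ^32e^(−9λ), i.e. Gamma(shape=33, rate=9).
The mode of a Gamma(a, b) with a ≥ 1 (shape–rate) is (a−1)/b = 32/9 ≈ 3.556.

λ̂_MAP = 3.556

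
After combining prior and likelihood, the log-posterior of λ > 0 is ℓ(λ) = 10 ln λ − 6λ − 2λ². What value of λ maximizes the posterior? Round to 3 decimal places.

λ̂_MAP = 1.000

ℓ'(λ) = 10/λ − 6 − 4λ. Setting this to zero and multiplying by λ: 4λ² + 6λ − 10 = 0.
λ = (−6 + √(6² + 4·4·10)) / (2·4) = (−6 + √196) / 8 = (−6 + 14)/8 = 1.
ℓ''(λ) = −10/λ² − 4 < 0, confirming a maximum.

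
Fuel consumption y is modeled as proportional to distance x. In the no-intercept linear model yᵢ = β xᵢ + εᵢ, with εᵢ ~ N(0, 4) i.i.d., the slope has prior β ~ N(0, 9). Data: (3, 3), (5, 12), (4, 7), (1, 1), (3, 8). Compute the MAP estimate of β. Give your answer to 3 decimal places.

log p(β | y) = −Σ(yᵢ − βxᵢ)²/(2·4) − β²/(2·9) + const.
Setting the derivative to zero: Σxᵢ(yᵢ − βxᵢ)/4 − β/9 = 0, so β = Σxᵢyᵢ / (Σxᵢ² + σ²/τ²).
Σxᵢyᵢ = 3·3 + 5·12 + 4·7 + 1·1 + 3·8 = 122; Σxᵢ² = 60; σ²/τ² = 4/9.
β̂_MAP = 122 / (60 + 4/9) = 122/(544/9) = 549/272 ≈ 2.018.

β̂_MAP = 2.018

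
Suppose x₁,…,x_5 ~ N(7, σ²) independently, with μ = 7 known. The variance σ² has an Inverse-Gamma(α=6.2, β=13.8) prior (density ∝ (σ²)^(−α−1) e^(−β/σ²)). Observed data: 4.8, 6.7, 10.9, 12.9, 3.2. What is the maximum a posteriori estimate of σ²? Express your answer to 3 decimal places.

σ̂²_MAP = 4.999

Sum of squared deviations about the known mean: SS = (4.8−7)² + (6.7−7)² + (10.9−7)² + (12.9−7)² + (3.2−7)² = 69.39.
The Normal likelihood contributes (σ²)^(−n/2) exp(−SS/(2σ²)), so the posterior is Inverse-Gamma(α + n/2, β + SS/2) = Inverse-Gamma(8.7, 48.495).
The mode of Inverse-Gamma(a, b) is b/(a+1) = 48.495/9.7 ≈ 4.999.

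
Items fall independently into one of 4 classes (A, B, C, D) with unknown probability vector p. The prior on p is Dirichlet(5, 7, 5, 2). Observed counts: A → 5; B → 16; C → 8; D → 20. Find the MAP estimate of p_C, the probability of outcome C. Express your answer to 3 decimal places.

MAP estimate of p_C = 0.188

The posterior is Dirichlet(αᵢ + nᵢ) = Dirichlet(10, 23, 13, 22).
For a Dirichlet(a₁,…,a_K) with all aᵢ > 1, the mode has j-th component (aⱼ − 1)/(Σaᵢ − K).
Here Σaᵢ = 68 and K = 4, so p_C = (13 − 1)/(68 − 4) = 12/64 ≈ 0.188.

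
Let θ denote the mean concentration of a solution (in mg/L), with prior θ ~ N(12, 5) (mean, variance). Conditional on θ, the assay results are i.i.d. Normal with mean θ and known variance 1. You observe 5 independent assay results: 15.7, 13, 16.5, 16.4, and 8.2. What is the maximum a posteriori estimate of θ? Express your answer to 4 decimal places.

n = 5; x̄ = (15.7 + 13 + 16.5 + 16.4 + 8.2)/5 = 69.8/5 = 13.96.
For a Normal prior and Normal likelihood with known variance, the posterior is Normal; its mode equals its mean, the precision-weighted average.
Prior precision 1/σ₀² = 1/5 = 0.2; data precision n/σ² = 5/1 = 5.
θ̂ = (0.2·12 + 5·13.96) / (0.2 + 5) = 72.2/5.2 = 361/26 ≈ 13.8846.

θ̂_MAP = 13.8846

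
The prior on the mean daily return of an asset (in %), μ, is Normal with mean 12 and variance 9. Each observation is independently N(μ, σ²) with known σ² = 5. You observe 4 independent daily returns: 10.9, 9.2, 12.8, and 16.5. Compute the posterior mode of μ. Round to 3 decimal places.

n = 4; x̄ = (10.9 + 9.2 + 12.8 + 16.5)/4 = 49.4/4 = 12.35.
For a Normal prior and Normal likelihood with known variance, the posterior is Normal; its mode equals its mean, the precision-weighted average.
Prior precision 1/σ₀² = 1/9; data precision n/σ² = 4/5 = 0.8.
μ̂ = ((1/9)·12 + 0.8·12.35) / (1/9 + 0.8) = (841/75)/(41/45) = 2523/205 ≈ 12.307.

μ̂_MAP = 12.307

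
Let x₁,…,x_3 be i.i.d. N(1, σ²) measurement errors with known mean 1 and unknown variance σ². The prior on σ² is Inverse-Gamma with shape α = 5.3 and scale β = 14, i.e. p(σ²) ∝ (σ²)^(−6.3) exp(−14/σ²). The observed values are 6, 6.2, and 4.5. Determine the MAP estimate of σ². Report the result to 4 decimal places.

Sum of squared deviations about the known mean: SS = (6−1)² + (6.2−1)² + (4.5−1)² = 64.29.
The Normal likelihood contributes (σ²)^(−n/2) exp(−SS/(2σ²)), so the posterior is Inverse-Gamma(α + n/2, β + SS/2) = Inverse-Gamma(6.8, 46.145).
The mode of Inverse-Gamma(a, b) is b/(a+1) = 46.145/7.8 ≈ 5.9160.

σ̂²_MAP = 5.9160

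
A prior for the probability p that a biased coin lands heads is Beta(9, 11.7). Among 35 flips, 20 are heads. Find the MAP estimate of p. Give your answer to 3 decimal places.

Prior: Beta(9, 11.7).
Data: 20 successes in 35 trials. The binomial likelihood contributes p^20(1−p)^15, so the posterior is Beta(9+20, 11.7+15) = Beta(29, 26.7).
For Beta(a, b) with a, b > 1 the mode is (a−1)/(a+b−2) = 28/53.7 ≈ 0.521.

p̂_MAP = 0.521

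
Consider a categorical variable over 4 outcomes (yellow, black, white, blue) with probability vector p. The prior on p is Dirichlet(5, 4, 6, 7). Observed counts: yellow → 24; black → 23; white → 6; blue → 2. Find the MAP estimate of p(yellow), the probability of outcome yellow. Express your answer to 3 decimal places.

The posterior is Dirichlet(αᵢ + nᵢ) = Dirichlet(29, 27, 12, 9).
For a Dirichlet(a₁,…,a_K) with all aᵢ > 1, the mode has j-th component (aⱼ − 1)/(Σaᵢ − K).
Here Σaᵢ = 77 and K = 4, so p(yellow) = (29 − 1)/(77 − 4) = 28/73 ≈ 0.384.

MAP estimate of p(yellow) = 0.384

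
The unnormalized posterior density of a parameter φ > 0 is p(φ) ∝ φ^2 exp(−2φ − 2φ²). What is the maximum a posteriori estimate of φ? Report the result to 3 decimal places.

φ̂_MAP = 0.500

ℓ'(φ) = 2/φ − 2 − 4φ. Setting this to zero and multiplying by φ: 4φ² + 2φ − 2 = 0.
φ = (−2 + √(2² + 4·4·2)) / (2·4) = (−2 + √36) / 8 = (−2 + 6)/8 = 1/2.
ℓ''(φ) = −2/φ² − 4 < 0, confirming a maximum.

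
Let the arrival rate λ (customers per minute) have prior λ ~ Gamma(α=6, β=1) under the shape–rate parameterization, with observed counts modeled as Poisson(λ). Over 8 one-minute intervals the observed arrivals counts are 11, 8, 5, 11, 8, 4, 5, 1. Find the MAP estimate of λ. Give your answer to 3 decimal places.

Σxᵢ = 11+8+5+11+8+4+5+1 = 53, with n = 8.
Posterior ∝ λ^5e^(−1λ) · λ^53e^(−8λ) = λ^58e^(−9λ), i.e. Gamma(shape=59, rate=9).
The mode of a Gamma(a, b) with a ≥ 1 (shape–rate) is (a−1)/b = 58/9 ≈ 6.444.

λ̂_MAP = 6.444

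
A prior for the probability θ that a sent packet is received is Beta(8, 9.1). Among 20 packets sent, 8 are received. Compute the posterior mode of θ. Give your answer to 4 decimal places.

θ̂_MAP = 0.4274

Prior: Beta(8, 9.1).
Data: 8 successes in 20 trials. The binomial likelihood contributes θ^8(1−θ)^12, so the posterior is Beta(8+8, 9.1+12) = Beta(16, 21.1).
For Beta(a, b) with a, b > 1 the mode is (a−1)/(a+b−2) = 15/35.1 ≈ 0.4274.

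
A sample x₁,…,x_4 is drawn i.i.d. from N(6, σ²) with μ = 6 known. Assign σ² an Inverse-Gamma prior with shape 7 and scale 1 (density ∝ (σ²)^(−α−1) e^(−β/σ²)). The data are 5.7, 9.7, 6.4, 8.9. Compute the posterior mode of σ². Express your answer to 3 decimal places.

σ̂²_MAP = 1.218

Sum of squared deviations about the known mean: SS = (5.7−6)² + (9.7−6)² + (6.4−6)² + (8.9−6)² = 22.35.
The Normal likelihood contributes (σ²)^(−n/2) exp(−SS/(2σ²)), so the posterior is Inverse-Gamma(α + n/2, β + SS/2) = Inverse-Gamma(9, 12.175).
The mode of Inverse-Gamma(a, b) is b/(a+1) = 12.175/10 ≈ 1.218.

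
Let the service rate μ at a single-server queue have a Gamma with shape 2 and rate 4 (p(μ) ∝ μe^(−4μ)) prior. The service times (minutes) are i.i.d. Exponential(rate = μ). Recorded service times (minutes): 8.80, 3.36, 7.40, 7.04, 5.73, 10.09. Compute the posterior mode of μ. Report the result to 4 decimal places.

μ̂_MAP = 0.1508

The Exponential(rate=μ) likelihood is ∝ μ^n e^(−μΣtᵢ). Here n = 6 and Σtᵢ = 8.80 + 3.36 + 7.40 + 7.04 + 5.73 + 10.09 = 42.42.
Posterior ∝ μe^(−4μ) · μ^6e^(−42.42μ) = μ^7e^(−46.42μ), i.e. Gamma(8, 46.42).
Mode = (a−1)/b = 7/46.42 ≈ 0.1508.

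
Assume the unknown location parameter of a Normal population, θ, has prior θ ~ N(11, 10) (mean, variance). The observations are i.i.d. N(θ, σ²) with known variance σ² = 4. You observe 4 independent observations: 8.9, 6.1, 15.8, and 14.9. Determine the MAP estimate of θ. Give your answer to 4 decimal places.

n = 4; x̄ = (8.9 + 6.1 + 15.8 + 14.9)/4 = 45.7/4 = 11.425.
For a Normal prior and Normal likelihood with known variance, the posterior is Normal; its mode equals its mean, the precision-weighted average.
Prior precision 1/σ₀² = 1/10 = 0.1; data precision n/σ² = 4/4 = 1.
θ̂ = (0.1·11 + 1·11.425) / (0.1 + 1) = 12.525/1.1 = 501/44 ≈ 11.3864.

θ̂_MAP = 11.3864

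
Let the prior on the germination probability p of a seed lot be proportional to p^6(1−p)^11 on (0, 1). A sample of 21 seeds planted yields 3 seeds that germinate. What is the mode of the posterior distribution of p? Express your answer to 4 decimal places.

The prior density ∝ p^6(1−p)^11 is the kernel of Beta(7, 12).
Data: 3 successes in 21 trials. The binomial likelihood contributes p^3(1−p)^18, so the posterior is Beta(7+3, 12+18) = Beta(10, 30).
For Beta(a, b) with a, b > 1 the mode is (a−1)/(a+b−2) = 9/38 ≈ 0.2368.

p̂_MAP = 0.2368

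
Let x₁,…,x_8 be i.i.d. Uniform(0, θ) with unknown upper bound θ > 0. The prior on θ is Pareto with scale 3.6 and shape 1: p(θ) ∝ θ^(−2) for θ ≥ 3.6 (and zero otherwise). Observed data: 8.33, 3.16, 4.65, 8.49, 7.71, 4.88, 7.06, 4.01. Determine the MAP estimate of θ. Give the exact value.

θ̂_MAP = 8.49

The Uniform(0, θ) likelihood is θ^(−n) for θ ≥ max(xᵢ), zero otherwise. Here max(xᵢ) = 8.49.
Posterior ∝ θ^(−2) · θ^(−8) = θ^(−10) on θ ≥ max(3.6, 8.49) = 8.49.
This density is strictly decreasing in θ, so the posterior mode lies at the lower boundary of the support.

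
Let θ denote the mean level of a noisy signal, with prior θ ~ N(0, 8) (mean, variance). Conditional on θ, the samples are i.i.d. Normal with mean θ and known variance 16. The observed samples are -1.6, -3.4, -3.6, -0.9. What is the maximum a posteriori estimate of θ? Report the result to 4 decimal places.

θ̂_MAP = -1.5833

n = 4; x̄ = ((-1.6) + (-3.4) + (-3.6) + (-0.9))/4 = -9.5/4 = -2.375.
For a Normal prior and Normal likelihood with known variance, the posterior is Normal; its mode equals its mean, the precision-weighted average.
Prior precision 1/σ₀² = 1/8 = 0.125; data precision n/σ² = 4/16 = 0.25.
θ̂ = (0.125·0 + 0.25·(-2.375)) / (0.125 + 0.25) = (-0.59375)/0.375 = -19/12 ≈ -1.5833.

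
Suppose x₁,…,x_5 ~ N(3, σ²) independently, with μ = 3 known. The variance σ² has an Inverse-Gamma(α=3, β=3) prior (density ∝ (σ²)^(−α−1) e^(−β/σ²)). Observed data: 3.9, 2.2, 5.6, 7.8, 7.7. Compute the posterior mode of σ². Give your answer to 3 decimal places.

σ̂²_MAP = 4.565

Sum of squared deviations about the known mean: SS = (3.9−3)² + (2.2−3)² + (5.6−3)² + (7.8−3)² + (7.7−3)² = 53.34.
The Normal likelihood contributes (σ²)^(−n/2) exp(−SS/(2σ²)), so the posterior is Inverse-Gamma(α + n/2, β + SS/2) = Inverse-Gamma(5.5, 29.67).
The mode of Inverse-Gamma(a, b) is b/(a+1) = 29.67/6.5 ≈ 4.565.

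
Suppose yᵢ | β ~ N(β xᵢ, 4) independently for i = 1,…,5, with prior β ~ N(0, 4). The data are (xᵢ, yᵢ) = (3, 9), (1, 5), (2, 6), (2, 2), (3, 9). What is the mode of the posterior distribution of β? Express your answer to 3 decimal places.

log p(β | y) = −Σ(yᵢ − βxᵢ)²/(2·4) − β²/(2·4) + const.
Setting the derivative to zero: Σxᵢ(yᵢ − βxᵢ)/4 − β/4 = 0, so β = Σxᵢyᵢ / (Σxᵢ² + σ²/τ²).
Σxᵢyᵢ = 3·9 + 1·5 + 2·6 + 2·2 + 3·9 = 75; Σxᵢ² = 27; σ²/τ² = 1.
β̂_MAP = 75 / (27 + 1) = 75/28 ≈ 2.679.

β̂_MAP = 2.679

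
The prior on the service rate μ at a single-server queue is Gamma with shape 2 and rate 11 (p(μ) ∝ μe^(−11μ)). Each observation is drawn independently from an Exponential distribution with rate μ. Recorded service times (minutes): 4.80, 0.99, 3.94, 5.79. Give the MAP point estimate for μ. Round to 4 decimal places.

The Exponential(rate=μ) likelihood is ∝ μ^n e^(−μΣtᵢ). Here n = 4 and Σtᵢ = 4.80 + 0.99 + 3.94 + 5.79 = 15.52.
Posterior ∝ μe^(−11μ) · μ^4e^(−15.52μ) = μ^5e^(−26.52μ), i.e. Gamma(6, 26.52).
Mode = (a−1)/b = 5/26.52 ≈ 0.1885.

μ̂_MAP = 0.1885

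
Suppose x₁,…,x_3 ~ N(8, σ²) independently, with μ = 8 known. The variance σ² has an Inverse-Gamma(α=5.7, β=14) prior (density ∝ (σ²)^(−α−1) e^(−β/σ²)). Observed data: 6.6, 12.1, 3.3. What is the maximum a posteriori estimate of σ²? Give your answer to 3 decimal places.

Sum of squared deviations about the known mean: SS = (6.6−8)² + (12.1−8)² + (3.3−8)² = 40.86.
The Normal likelihood contributes (σ²)^(−n/2) exp(−SS/(2σ²)), so the posterior is Inverse-Gamma(α + n/2, β + SS/2) = Inverse-Gamma(7.2, 34.43).
The mode of Inverse-Gamma(a, b) is b/(a+1) = 34.43/8.2 ≈ 4.199.

σ̂²_MAP = 4.199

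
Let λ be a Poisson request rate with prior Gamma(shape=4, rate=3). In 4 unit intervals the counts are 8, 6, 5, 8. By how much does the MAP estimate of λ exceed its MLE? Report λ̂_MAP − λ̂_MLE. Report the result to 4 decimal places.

MAP − MLE = -2.4643

Σxᵢ = 27. Posterior is Gamma(31, 7); MAP = (31−1)/7 = 30/7 ≈ 4.28571.
MLE = x̄ = 27/4 ≈ 6.75000.
Difference = 30/7 − 27/4 = -69/28 ≈ -2.4643.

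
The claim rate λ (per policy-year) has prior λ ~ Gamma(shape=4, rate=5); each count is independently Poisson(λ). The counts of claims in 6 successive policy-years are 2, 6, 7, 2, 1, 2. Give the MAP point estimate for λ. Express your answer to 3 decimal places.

λ̂_MAP = 2.091

Σxᵢ = 2+6+7+2+1+2 = 20, with n = 6.
Posterior ∝ λ^3e^(−5λ) · λ^20e^(−6λ) = λ^23e^(−11λ), i.e. Gamma(shape=24, rate=11).
The mode of a Gamma(a, b) with a ≥ 1 (shape–rate) is (a−1)/b = 23/11 ≈ 2.091.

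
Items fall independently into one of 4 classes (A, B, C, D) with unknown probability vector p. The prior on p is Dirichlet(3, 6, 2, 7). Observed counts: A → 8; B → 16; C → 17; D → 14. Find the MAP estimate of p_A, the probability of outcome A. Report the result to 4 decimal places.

The posterior is Dirichlet(αᵢ + nᵢ) = Dirichlet(11, 22, 19, 21).
For a Dirichlet(a₁,…,a_K) with all aᵢ > 1, the mode has j-th component (aⱼ − 1)/(Σaᵢ − K).
Here Σaᵢ = 73 and K = 4, so p_A = (11 − 1)/(73 − 4) = 10/69 ≈ 0.1449.

MAP estimate of p_A = 0.1449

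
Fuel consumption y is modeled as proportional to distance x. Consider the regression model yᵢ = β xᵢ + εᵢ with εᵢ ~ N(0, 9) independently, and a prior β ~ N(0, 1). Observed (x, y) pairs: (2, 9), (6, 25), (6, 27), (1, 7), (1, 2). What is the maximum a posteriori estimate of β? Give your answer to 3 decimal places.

β̂_MAP = 3.897

log p(β | y) = −Σ(yᵢ − βxᵢ)²/(2·9) − β²/(2·1) + const.
Setting the derivative to zero: Σxᵢ(yᵢ − βxᵢ)/9 − β/1 = 0, so β = Σxᵢyᵢ / (Σxᵢ² + σ²/τ²).
Σxᵢyᵢ = 2·9 + 6·25 + 6·27 + 1·7 + 1·2 = 339; Σxᵢ² = 78; σ²/τ² = 9.
β̂_MAP = 339 / (78 + 9) = 339/87 ≈ 3.897.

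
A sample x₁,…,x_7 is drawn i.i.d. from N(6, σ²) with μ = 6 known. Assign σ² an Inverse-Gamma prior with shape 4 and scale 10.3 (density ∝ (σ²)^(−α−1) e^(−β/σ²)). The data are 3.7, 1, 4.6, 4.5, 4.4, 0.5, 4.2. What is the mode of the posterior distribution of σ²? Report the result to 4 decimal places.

Sum of squared deviations about the known mean: SS = (3.7−6)² + (1−6)² + (4.6−6)² + (4.5−6)² + (4.4−6)² + (0.5−6)² + (4.2−6)² = 70.55.
The Normal likelihood contributes (σ²)^(−n/2) exp(−SS/(2σ²)), so the posterior is Inverse-Gamma(α + n/2, β + SS/2) = Inverse-Gamma(7.5, 45.575).
The mode of Inverse-Gamma(a, b) is b/(a+1) = 45.575/8.5 ≈ 5.3618.

σ̂²_MAP = 5.3618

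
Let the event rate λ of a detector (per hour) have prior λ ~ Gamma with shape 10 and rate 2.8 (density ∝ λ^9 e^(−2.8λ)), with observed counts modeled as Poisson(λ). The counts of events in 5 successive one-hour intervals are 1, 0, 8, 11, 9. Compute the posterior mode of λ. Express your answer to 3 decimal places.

λ̂_MAP = 4.872

Σxᵢ = 1+0+8+11+9 = 29, with n = 5.
Posterior ∝ λ^9e^(−2.8λ) · λ^29e^(−5λ) = λ^38e^(−7.8λ), i.e. Gamma(shape=39, rate=7.8).
The mode of a Gamma(a, b) with a ≥ 1 (shape–rate) is (a−1)/b = 38/7.8 ≈ 4.872.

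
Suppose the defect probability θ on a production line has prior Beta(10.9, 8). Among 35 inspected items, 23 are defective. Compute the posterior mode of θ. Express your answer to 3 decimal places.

θ̂_MAP = 0.634

Prior: Beta(10.9, 8).
Data: 23 successes in 35 trials. The binomial likelihood contributes θ^23(1−θ)^12, so the posterior is Beta(10.9+23, 8+12) = Beta(33.9, 20).
For Beta(a, b) with a, b > 1 the mode is (a−1)/(a+b−2) = 32.9/51.9 ≈ 0.634.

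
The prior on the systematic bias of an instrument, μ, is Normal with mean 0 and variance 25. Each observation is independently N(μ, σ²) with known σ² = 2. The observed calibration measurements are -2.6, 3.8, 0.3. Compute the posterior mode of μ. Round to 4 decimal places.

μ̂_MAP = 0.4870

n = 3; x̄ = ((-2.6) + 3.8 + 0.3)/3 = 1.5/3 = 0.5.
For a Normal prior and Normal likelihood with known variance, the posterior is Normal; its mode equals its mean, the precision-weighted average.
Prior precision 1/σ₀² = 1/25 = 0.04; data precision n/σ² = 3/2 = 1.5.
μ̂ = (0.04·0 + 1.5·0.5) / (0.04 + 1.5) = 0.75/1.54 = 75/154 ≈ 0.4870.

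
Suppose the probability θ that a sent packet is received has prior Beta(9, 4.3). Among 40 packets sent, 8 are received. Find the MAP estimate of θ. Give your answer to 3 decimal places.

θ̂_MAP = 0.312

Prior: Beta(9, 4.3).
Data: 8 successes in 40 trials. The binomial likelihood contributes θ^8(1−θ)^32, so the posterior is Beta(9+8, 4.3+32) = Beta(17, 36.3).
For Beta(a, b) with a, b > 1 the mode is (a−1)/(a+b−2) = 16/51.3 ≈ 0.312.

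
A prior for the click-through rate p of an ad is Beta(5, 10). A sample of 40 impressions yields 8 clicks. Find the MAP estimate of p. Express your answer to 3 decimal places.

p̂_MAP = 0.226

Prior: Beta(5, 10).
Data: 8 successes in 40 trials. The binomial likelihood contributes p^8(1−p)^32, so the posterior is Beta(5+8, 10+32) = Beta(13, 42).
For Beta(a, b) with a, b > 1 the mode is (a−1)/(a+b−2) = 12/53 ≈ 0.226.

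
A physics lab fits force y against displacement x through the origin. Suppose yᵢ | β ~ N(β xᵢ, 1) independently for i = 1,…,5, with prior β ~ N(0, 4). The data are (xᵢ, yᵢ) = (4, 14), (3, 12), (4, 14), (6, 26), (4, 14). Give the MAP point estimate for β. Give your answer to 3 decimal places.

β̂_MAP = 3.861

log p(β | y) = −Σ(yᵢ − βxᵢ)²/(2·1) − β²/(2·4) + const.
Setting the derivative to zero: Σxᵢ(yᵢ − βxᵢ)/1 − β/4 = 0, so β = Σxᵢyᵢ / (Σxᵢ² + σ²/τ²).
Σxᵢyᵢ = 4·14 + 3·12 + 4·14 + 6·26 + 4·14 = 360; Σxᵢ² = 93; σ²/τ² = 0.25.
β̂_MAP = 360 / (93 + 0.25) = 360/93.25 ≈ 3.861.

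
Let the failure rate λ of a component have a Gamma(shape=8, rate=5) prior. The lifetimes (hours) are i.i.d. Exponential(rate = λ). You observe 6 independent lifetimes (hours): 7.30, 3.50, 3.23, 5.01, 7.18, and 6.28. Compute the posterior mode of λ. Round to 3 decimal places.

λ̂_MAP = 0.347

The Exponential(rate=λ) likelihood is ∝ λ^n e^(−λΣtᵢ). Here n = 6 and Σtᵢ = 7.30 + 3.50 + 3.23 + 5.01 + 7.18 + 6.28 = 32.50.
Posterior ∝ λ^7e^(−5λ) · λ^6e^(−32.50λ) = λ^13e^(−37.50λ), i.e. Gamma(14, 37.50).
Mode = (a−1)/b = 13/37.50 ≈ 0.347.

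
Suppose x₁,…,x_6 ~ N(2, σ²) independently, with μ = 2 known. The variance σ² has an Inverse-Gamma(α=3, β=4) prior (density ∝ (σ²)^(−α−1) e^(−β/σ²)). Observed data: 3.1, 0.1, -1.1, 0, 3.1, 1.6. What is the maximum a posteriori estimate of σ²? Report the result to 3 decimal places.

Sum of squared deviations about the known mean: SS = (3.1−2)² + (0.1−2)² + (-1.1−2)² + (0−2)² + (3.1−2)² + (1.6−2)² = 19.8.
The Normal likelihood contributes (σ²)^(−n/2) exp(−SS/(2σ²)), so the posterior is Inverse-Gamma(α + n/2, β + SS/2) = Inverse-Gamma(6, 13.9).
The mode of Inverse-Gamma(a, b) is b/(a+1) = 13.9/7 ≈ 1.986.

σ̂²_MAP = 1.986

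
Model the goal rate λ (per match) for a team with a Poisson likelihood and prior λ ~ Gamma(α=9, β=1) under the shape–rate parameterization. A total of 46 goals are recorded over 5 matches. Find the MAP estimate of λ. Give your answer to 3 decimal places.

Σxᵢ = 46, n = 5.
Posterior ∝ λ^8e^(−1λ) · λ^46e^(−5λ) = λ^54e^(−6λ), i.e. Gamma(shape=55, rate=6).
The mode of a Gamma(a, b) with a ≥ 1 (shape–rate) is (a−1)/b = 54/6 ≈ 9.000.

λ̂_MAP = 9.000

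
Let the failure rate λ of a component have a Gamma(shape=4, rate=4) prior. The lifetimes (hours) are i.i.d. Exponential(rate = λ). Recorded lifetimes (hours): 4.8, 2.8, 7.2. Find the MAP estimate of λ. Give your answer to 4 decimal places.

The Exponential(rate=λ) likelihood is ∝ λ^n e^(−λΣtᵢ). Here n = 3 and Σtᵢ = 4.8 + 2.8 + 7.2 = 14.8.
Posterior ∝ λ^3e^(−4λ) · λ^3e^(−14.8λ) = λ^6e^(−18.8λ), i.e. Gamma(7, 18.8).
Mode = (a−1)/b = 6/18.8 ≈ 0.3191.

λ̂_MAP = 0.3191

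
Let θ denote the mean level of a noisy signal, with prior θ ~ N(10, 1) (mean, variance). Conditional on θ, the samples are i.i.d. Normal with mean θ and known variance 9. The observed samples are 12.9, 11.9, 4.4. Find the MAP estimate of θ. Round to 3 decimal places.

θ̂_MAP = 9.933

n = 3; x̄ = (12.9 + 11.9 + 4.4)/3 = 29.2/3 = 146/15 ≈ 9.7333.
For a Normal prior and Normal likelihood with known variance, the posterior is Normal; its mode equals its mean, the precision-weighted average.
Prior precision 1/σ₀² = 1/1 = 1; data precision n/σ² = 3/9 = 1/3.
θ̂ = (1·10 + (1/3)·(146/15)) / (1 + 1/3) = (596/45)/(4/3) = 149/15 ≈ 9.933.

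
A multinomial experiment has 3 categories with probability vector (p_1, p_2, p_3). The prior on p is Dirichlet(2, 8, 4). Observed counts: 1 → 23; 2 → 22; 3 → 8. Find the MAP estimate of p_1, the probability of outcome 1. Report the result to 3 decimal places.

The posterior is Dirichlet(αᵢ + nᵢ) = Dirichlet(25, 30, 12).
For a Dirichlet(a₁,…,a_K) with all aᵢ > 1, the mode has j-th component (aⱼ − 1)/(Σaᵢ − K).
Here Σaᵢ = 67 and K = 3, so p_1 = (25 − 1)/(67 − 3) = 24/64 ≈ 0.375.

MAP estimate: 0.375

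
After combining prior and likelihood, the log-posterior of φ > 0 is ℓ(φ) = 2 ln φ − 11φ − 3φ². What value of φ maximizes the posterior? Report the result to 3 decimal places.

φ̂_MAP = 0.167

ℓ'(φ) = 2/φ − 11 − 6φ. Setting this to zero and multiplying by φ: 6φ² + 11φ − 2 = 0.
φ = (−11 + √(11² + 4·6·2)) / (2·6) = (−11 + √169) / 12 = (−11 + 13)/12 = 1/6.
ℓ''(φ) = −2/φ² − 6 < 0, confirming a maximum.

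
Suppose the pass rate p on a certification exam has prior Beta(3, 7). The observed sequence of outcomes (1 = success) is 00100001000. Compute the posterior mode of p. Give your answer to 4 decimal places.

p̂_MAP = 0.2105

Prior: Beta(3, 7).
Data: 2 successes in 11 trials (from the sequence). The binomial likelihood contributes p^2(1−p)^9, so the posterior is Beta(3+2, 7+9) = Beta(5, 16).
For Beta(a, b) with a, b > 1 the mode is (a−1)/(a+b−2) = 4/19 ≈ 0.2105.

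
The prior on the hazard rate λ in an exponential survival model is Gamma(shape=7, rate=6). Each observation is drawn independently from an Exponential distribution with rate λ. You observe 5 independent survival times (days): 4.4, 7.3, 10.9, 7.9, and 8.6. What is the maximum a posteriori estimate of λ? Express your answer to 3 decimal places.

The Exponential(rate=λ) likelihood is ∝ λ^n e^(−λΣtᵢ). Here n = 5 and Σtᵢ = 4.4 + 7.3 + 10.9 + 7.9 + 8.6 = 39.1.
Posterior ∝ λ^6e^(−6λ) · λ^5e^(−39.1λ) = λ^11e^(−45.1λ), i.e. Gamma(12, 45.1).
Mode = (a−1)/b = 11/45.1 ≈ 0.244.

λ̂_MAP = 0.244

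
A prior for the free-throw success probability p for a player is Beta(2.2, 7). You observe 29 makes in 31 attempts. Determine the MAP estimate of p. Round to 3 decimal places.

p̂_MAP = 0.791

Prior: Beta(2.2, 7).
Data: 29 successes in 31 trials. The binomial likelihood contributes p^29(1−p)^2, so the posterior is Beta(2.2+29, 7+2) = Beta(31.2, 9).
For Beta(a, b) with a, b > 1 the mode is (a−1)/(a+b−2) = 30.2/38.2 ≈ 0.791.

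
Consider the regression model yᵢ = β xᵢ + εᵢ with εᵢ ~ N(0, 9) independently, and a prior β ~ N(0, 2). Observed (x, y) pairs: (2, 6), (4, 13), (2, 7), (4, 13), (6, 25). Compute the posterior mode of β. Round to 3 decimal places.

β̂_MAP = 3.478

log p(β | y) = −Σ(yᵢ − βxᵢ)²/(2·9) − β²/(2·2) + const.
Setting the derivative to zero: Σxᵢ(yᵢ − βxᵢ)/9 − β/2 = 0, so β = Σxᵢyᵢ / (Σxᵢ² + σ²/τ²).
Σxᵢyᵢ = 2·6 + 4·13 + 2·7 + 4·13 + 6·25 = 280; Σxᵢ² = 76; σ²/τ² = 4.5.
β̂_MAP = 280 / (76 + 4.5) = 280/80.5 ≈ 3.478.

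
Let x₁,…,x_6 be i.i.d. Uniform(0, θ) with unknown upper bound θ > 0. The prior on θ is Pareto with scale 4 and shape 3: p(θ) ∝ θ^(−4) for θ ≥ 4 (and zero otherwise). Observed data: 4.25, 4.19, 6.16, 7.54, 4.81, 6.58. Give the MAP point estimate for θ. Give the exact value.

θ̂_MAP = 7.54

The Uniform(0, θ) likelihood is θ^(−n) for θ ≥ max(xᵢ), zero otherwise. Here max(xᵢ) = 7.54.
Posterior ∝ θ^(−4) · θ^(−6) = θ^(−10) on θ ≥ max(4, 7.54) = 7.54.
This density is strictly decreasing in θ, so the posterior mode lies at the lower boundary of the support.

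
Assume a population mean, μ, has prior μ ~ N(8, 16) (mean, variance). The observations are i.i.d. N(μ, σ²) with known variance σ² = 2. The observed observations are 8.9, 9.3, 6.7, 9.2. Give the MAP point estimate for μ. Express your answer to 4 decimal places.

μ̂_MAP = 8.5091

n = 4; x̄ = (8.9 + 9.3 + 6.7 + 9.2)/4 = 34.1/4 = 8.525.
For a Normal prior and Normal likelihood with known variance, the posterior is Normal; its mode equals its mean, the precision-weighted average.
Prior precision 1/σ₀² = 1/16 = 0.0625; data precision n/σ² = 4/2 = 2.
μ̂ = (0.0625·8 + 2·8.525) / (0.0625 + 2) = 17.55/2.0625 = 468/55 ≈ 8.5091.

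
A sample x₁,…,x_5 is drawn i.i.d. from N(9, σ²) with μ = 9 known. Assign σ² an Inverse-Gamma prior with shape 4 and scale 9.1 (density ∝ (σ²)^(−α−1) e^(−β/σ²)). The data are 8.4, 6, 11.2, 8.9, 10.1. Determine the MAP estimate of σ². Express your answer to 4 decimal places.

σ̂²_MAP = 2.2413

Sum of squared deviations about the known mean: SS = (8.4−9)² + (6−9)² + (11.2−9)² + (8.9−9)² + (10.1−9)² = 15.42.
The Normal likelihood contributes (σ²)^(−n/2) exp(−SS/(2σ²)), so the posterior is Inverse-Gamma(α + n/2, β + SS/2) = Inverse-Gamma(6.5, 16.81).
The mode of Inverse-Gamma(a, b) is b/(a+1) = 16.81/7.5 ≈ 2.2413.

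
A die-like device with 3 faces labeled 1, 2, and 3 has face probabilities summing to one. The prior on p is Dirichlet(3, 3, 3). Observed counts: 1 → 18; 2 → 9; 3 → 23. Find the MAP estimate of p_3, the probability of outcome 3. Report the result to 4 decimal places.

MAP estimate: 0.4464

The posterior is Dirichlet(αᵢ + nᵢ) = Dirichlet(21, 12, 26).
For a Dirichlet(a₁,…,a_K) with all aᵢ > 1, the mode has j-th component (aⱼ − 1)/(Σaᵢ − K).
Here Σaᵢ = 59 and K = 3, so p_3 = (26 − 1)/(59 − 3) = 25/56 ≈ 0.4464.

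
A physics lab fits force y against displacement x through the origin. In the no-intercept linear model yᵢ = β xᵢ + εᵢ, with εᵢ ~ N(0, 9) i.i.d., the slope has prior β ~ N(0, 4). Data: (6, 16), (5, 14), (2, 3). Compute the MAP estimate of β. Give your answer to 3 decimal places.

β̂_MAP = 2.558

log p(β | y) = −Σ(yᵢ − βxᵢ)²/(2·9) − β²/(2·4) + const.
Setting the derivative to zero: Σxᵢ(yᵢ − βxᵢ)/9 − β/4 = 0, so β = Σxᵢyᵢ / (Σxᵢ² + σ²/τ²).
Σxᵢyᵢ = 6·16 + 5·14 + 2·3 = 172; Σxᵢ² = 65; σ²/τ² = 2.25.
β̂_MAP = 172 / (65 + 2.25) = 172/67.25 ≈ 2.558.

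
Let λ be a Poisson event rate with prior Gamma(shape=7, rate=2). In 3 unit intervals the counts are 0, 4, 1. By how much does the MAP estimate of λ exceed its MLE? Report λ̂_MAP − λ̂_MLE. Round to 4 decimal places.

Σxᵢ = 5. Posterior is Gamma(12, 5); MAP = (12−1)/5 = 11/5 ≈ 2.20000.
MLE = x̄ = 5/3 ≈ 1.66667.
Difference = 11/5 − 5/3 = 8/15 ≈ 0.5333.

MAP − MLE = 0.5333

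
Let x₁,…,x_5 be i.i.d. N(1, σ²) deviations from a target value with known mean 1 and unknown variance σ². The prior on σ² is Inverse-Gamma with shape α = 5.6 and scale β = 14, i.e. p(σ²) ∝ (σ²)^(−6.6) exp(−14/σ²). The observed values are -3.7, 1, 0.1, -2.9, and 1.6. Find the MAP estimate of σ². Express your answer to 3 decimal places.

Sum of squared deviations about the known mean: SS = (-3.7−1)² + (1−1)² + (0.1−1)² + (-2.9−1)² + (1.6−1)² = 38.47.
The Normal likelihood contributes (σ²)^(−n/2) exp(−SS/(2σ²)), so the posterior is Inverse-Gamma(α + n/2, β + SS/2) = Inverse-Gamma(8.1, 33.235).
The mode of Inverse-Gamma(a, b) is b/(a+1) = 33.235/9.1 ≈ 3.652.

σ̂²_MAP = 3.652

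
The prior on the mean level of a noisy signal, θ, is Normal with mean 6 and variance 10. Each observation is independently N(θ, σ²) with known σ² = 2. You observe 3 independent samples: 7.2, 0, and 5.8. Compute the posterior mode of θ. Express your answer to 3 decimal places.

θ̂_MAP = 4.438

n = 3; x̄ = (7.2 + 0 + 5.8)/3 = 13/3 = 13/3 ≈ 4.3333.
For a Normal prior and Normal likelihood with known variance, the posterior is Normal; its mode equals its mean, the precision-weighted average.
Prior precision 1/σ₀² = 1/10 = 0.1; data precision n/σ² = 3/2 = 1.5.
θ̂ = (0.1·6 + 1.5·(13/3)) / (0.1 + 1.5) = 7.1/1.6 = 4.4375 ≈ 4.438.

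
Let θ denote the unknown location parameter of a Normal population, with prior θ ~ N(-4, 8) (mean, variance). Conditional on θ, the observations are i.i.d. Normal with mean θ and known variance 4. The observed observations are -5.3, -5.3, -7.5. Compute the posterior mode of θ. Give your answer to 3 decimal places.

θ̂_MAP = -5.743

n = 3; x̄ = ((-5.3) + (-5.3) + (-7.5))/3 = -18.1/3 = -181/30 ≈ -6.0333.
For a Normal prior and Normal likelihood with known variance, the posterior is Normal; its mode equals its mean, the precision-weighted average.
Prior precision 1/σ₀² = 1/8 = 0.125; data precision n/σ² = 3/4 = 0.75.
θ̂ = (0.125·(-4) + 0.75·(-181/30)) / (0.125 + 0.75) = (-5.025)/0.875 = -201/35 ≈ -5.743.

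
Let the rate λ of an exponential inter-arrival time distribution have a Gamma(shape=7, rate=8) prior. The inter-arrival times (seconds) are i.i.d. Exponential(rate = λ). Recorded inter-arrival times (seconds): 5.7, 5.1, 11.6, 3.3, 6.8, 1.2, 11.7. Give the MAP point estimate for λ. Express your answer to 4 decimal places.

λ̂_MAP = 0.2434

The Exponential(rate=λ) likelihood is ∝ λ^n e^(−λΣtᵢ). Here n = 7 and Σtᵢ = 5.7 + 5.1 + 11.6 + 3.3 + 6.8 + 1.2 + 11.7 = 45.4.
Posterior ∝ λ^6e^(−8λ) · λ^7e^(−45.4λ) = λ^13e^(−53.4λ), i.e. Gamma(14, 53.4).
Mode = (a−1)/b = 13/53.4 ≈ 0.2434.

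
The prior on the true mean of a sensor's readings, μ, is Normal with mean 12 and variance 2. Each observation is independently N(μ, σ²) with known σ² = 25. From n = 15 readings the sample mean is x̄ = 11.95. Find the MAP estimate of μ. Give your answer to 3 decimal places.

μ̂_MAP = 11.973

n = 15, x̄ = 11.95.
For a Normal prior and Normal likelihood with known variance, the posterior is Normal; its mode equals its mean, the precision-weighted average.
Prior precision 1/σ₀² = 1/2 = 0.5; data precision n/σ² = 15/25 = 0.6.
μ̂ = (0.5·12 + 0.6·11.95) / (0.5 + 0.6) = 13.17/1.1 = 1317/110 ≈ 11.973.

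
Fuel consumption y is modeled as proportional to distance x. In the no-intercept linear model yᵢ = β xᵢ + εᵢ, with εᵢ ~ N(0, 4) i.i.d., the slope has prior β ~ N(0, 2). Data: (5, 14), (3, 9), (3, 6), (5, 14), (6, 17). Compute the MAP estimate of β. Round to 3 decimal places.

log p(β | y) = −Σ(yᵢ − βxᵢ)²/(2·4) − β²/(2·2) + const.
Setting the derivative to zero: Σxᵢ(yᵢ − βxᵢ)/4 − β/2 = 0, so β = Σxᵢyᵢ / (Σxᵢ² + σ²/τ²).
Σxᵢyᵢ = 5·14 + 3·9 + 3·6 + 5·14 + 6·17 = 287; Σxᵢ² = 104; σ²/τ² = 2.
β̂_MAP = 287 / (104 + 2) = 287/106 ≈ 2.708.

β̂_MAP = 2.708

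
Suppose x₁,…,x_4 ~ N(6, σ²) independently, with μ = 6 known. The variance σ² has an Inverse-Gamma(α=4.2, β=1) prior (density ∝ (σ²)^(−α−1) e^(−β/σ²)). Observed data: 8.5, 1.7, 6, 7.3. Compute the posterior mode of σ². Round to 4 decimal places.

σ̂²_MAP = 1.9743

Sum of squared deviations about the known mean: SS = (8.5−6)² + (1.7−6)² + (6−6)² + (7.3−6)² = 26.43.
The Normal likelihood contributes (σ²)^(−n/2) exp(−SS/(2σ²)), so the posterior is Inverse-Gamma(α + n/2, β + SS/2) = Inverse-Gamma(6.2, 14.215).
The mode of Inverse-Gamma(a, b) is b/(a+1) = 14.215/7.2 ≈ 1.9743.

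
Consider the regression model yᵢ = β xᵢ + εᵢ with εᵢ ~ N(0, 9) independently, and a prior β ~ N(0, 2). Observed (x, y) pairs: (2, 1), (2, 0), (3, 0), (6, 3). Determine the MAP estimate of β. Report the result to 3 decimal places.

log p(β | y) = −Σ(yᵢ − βxᵢ)²/(2·9) − β²/(2·2) + const.
Setting the derivative to zero: Σxᵢ(yᵢ − βxᵢ)/9 − β/2 = 0, so β = Σxᵢyᵢ / (Σxᵢ² + σ²/τ²).
Σxᵢyᵢ = 2·1 + 2·0 + 3·0 + 6·3 = 20; Σxᵢ² = 53; σ²/τ² = 4.5.
β̂_MAP = 20 / (53 + 4.5) = 20/57.5 ≈ 0.348.

β̂_MAP = 0.348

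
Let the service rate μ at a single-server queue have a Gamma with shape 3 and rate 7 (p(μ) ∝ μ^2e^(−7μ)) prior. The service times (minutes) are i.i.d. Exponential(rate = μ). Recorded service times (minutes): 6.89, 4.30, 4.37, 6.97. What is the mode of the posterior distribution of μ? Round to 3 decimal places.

μ̂_MAP = 0.203

The Exponential(rate=μ) likelihood is ∝ μ^n e^(−μΣtᵢ). Here n = 4 and Σtᵢ = 6.89 + 4.30 + 4.37 + 6.97 = 22.53.
Posterior ∝ μ^2e^(−7μ) · μ^4e^(−22.53μ) = μ^6e^(−29.53μ), i.e. Gamma(7, 29.53).
Mode = (a−1)/b = 6/29.53 ≈ 0.203.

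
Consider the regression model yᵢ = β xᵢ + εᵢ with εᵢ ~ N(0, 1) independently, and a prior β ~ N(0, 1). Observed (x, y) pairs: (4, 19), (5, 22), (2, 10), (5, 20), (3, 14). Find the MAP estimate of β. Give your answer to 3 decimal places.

log p(β | y) = −Σ(yᵢ − βxᵢ)²/(2·1) − β²/(2·1) + const.
Setting the derivative to zero: Σxᵢ(yᵢ − βxᵢ)/1 − β/1 = 0, so β = Σxᵢyᵢ / (Σxᵢ² + σ²/τ²).
Σxᵢyᵢ = 4·19 + 5·22 + 2·10 + 5·20 + 3·14 = 348; Σxᵢ² = 79; σ²/τ² = 1.
β̂_MAP = 348 / (79 + 1) = 348/80 ≈ 4.350.

β̂_MAP = 4.350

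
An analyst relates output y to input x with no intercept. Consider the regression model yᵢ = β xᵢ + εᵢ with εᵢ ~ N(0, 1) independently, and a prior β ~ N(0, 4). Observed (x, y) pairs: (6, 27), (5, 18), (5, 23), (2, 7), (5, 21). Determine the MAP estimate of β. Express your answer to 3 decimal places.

β̂_MAP = 4.217

log p(β | y) = −Σ(yᵢ − βxᵢ)²/(2·1) − β²/(2·4) + const.
Setting the derivative to zero: Σxᵢ(yᵢ − βxᵢ)/1 − β/4 = 0, so β = Σxᵢyᵢ / (Σxᵢ² + σ²/τ²).
Σxᵢyᵢ = 6·27 + 5·18 + 5·23 + 2·7 + 5·21 = 486; Σxᵢ² = 115; σ²/τ² = 0.25.
β̂_MAP = 486 / (115 + 0.25) = 486/115.25 ≈ 4.217.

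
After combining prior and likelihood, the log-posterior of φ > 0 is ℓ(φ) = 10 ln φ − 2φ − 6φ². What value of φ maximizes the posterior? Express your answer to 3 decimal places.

φ̂_MAP = 0.833

ℓ'(φ) = 10/φ − 2 − 12φ. Setting this to zero and multiplying by φ: 12φ² + 2φ − 10 = 0.
φ = (−2 + √(2² + 4·12·10)) / (2·12) = (−2 + √484) / 24 = (−2 + 22)/24 = 5/6.
ℓ''(φ) = −10/φ² − 12 < 0, confirming a maximum.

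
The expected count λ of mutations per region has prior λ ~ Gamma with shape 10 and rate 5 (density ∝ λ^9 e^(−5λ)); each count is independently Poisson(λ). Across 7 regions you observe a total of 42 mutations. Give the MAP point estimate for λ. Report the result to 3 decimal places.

Σxᵢ = 42, n = 7.
Posterior ∝ λ^9e^(−5λ) · λ^42e^(−7λ) = λ^51e^(−12λ), i.e. Gamma(shape=52, rate=12).
The mode of a Gamma(a, b) with a ≥ 1 (shape–rate) is (a−1)/b = 51/12 ≈ 4.250.

λ̂_MAP = 4.250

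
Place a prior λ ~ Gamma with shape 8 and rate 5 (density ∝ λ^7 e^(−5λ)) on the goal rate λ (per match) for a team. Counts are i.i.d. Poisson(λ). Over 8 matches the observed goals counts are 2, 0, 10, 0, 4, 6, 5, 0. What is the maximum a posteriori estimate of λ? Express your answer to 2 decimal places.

λ̂_MAP = 2.62

Σxᵢ = 2+0+10+0+4+6+5+0 = 27, with n = 8.
Posterior ∝ λ^7e^(−5λ) · λ^27e^(−8λ) = λ^34e^(−13λ), i.e. Gamma(shape=35, rate=13).
The mode of a Gamma(a, b) with a ≥ 1 (shape–rate) is (a−1)/b = 34/13 ≈ 2.62.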